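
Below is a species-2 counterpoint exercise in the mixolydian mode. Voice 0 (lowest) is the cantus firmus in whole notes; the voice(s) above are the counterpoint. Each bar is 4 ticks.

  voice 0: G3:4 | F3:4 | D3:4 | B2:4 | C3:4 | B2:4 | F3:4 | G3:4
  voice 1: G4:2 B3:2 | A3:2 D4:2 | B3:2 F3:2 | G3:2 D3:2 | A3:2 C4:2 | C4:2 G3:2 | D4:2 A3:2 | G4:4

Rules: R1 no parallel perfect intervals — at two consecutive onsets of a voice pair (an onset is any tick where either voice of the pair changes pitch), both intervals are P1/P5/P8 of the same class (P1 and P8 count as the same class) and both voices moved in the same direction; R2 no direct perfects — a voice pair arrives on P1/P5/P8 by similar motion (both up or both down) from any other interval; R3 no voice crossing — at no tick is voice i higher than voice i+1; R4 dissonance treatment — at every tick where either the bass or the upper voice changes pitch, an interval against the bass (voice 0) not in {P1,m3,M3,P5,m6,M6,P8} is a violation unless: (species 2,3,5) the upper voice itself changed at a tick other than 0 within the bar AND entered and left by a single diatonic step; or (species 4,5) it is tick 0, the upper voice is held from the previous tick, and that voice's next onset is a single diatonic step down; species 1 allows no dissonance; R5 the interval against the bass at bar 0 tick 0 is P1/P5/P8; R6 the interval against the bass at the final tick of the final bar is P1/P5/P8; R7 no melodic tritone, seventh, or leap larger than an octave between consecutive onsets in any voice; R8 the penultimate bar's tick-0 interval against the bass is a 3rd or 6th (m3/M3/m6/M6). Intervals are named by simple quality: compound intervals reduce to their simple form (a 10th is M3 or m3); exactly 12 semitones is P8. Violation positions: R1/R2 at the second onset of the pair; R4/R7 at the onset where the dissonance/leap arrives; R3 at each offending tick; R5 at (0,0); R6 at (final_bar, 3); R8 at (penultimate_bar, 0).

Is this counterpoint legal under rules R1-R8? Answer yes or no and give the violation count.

bar 0: v0=G3 v1=G4 (P8)
bar 1: v0=F3 v1=A3 (M3)
bar 2: v0=D3 v1=B3 (M6)
bar 3: v0=B2 v1=G3 (m6)
bar 4: v0=C3 v1=A3 (M6)
bar 5: v0=B2 v1=C4 (m2)
bar 6: v0=F3 v1=D4 (M6)
bar 7: v0=G3 v1=G4 (P8)
  R7 @ bar2.2: B3->F3 leap 6st
  R4 @ bar5.0: B2/C4 m2 untreated
  R7 @ bar6.0: B2->F3 leap 6st
  R2 @ bar7.0: F3/A3 M3 -> G3/G4 P8 similar
  R7 @ bar7.0: A3->G4 leap 10st

No (5 violations)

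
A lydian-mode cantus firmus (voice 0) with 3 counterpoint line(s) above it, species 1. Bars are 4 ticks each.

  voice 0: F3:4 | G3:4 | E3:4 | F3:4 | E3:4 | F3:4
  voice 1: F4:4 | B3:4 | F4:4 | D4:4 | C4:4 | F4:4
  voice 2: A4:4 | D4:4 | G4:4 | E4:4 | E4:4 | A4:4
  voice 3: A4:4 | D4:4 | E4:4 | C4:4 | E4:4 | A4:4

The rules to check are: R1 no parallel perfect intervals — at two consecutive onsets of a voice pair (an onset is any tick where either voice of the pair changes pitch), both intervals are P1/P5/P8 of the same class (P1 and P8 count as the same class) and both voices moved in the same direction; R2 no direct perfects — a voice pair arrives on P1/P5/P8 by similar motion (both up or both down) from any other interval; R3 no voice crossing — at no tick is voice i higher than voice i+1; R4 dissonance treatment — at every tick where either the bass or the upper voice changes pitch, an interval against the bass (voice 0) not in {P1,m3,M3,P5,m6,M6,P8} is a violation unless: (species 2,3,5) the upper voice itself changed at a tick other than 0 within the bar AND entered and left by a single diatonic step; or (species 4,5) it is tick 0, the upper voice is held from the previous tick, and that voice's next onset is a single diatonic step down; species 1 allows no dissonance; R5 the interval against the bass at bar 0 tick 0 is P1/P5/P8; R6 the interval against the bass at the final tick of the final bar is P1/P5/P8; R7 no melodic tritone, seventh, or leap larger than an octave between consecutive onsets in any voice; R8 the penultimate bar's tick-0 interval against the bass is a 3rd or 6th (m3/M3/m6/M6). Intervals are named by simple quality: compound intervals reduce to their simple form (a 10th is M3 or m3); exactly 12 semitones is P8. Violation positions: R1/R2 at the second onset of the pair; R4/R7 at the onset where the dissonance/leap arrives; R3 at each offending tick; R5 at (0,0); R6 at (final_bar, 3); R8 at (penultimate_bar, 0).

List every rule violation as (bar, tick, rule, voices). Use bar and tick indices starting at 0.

bar 0: v0=F3 v1=F4 v2=A4 v3=A4 downbeat M3
bar 1: v0=G3 v1=B3 v2=D4 v3=D4 downbeat P5
bar 2: v0=E3 v1=F4 v2=G4 v3=E4 downbeat P8
bar 3: v0=F3 v1=D4 v2=E4 v3=C4 downbeat P5
bar 4: v0=E3 v1=C4 v2=E4 v3=E4 downbeat P8
bar 5: v0=F3 v1=F4 v2=A4 v3=A4 downbeat M3
  -> R5 @ bar 0 tick 0 v(0, 2): opens on M3
  -> R5 @ bar 0 tick 0 v(0, 3): opens on M3
  -> R1 @ bar 1 tick 0 v(2, 3): A4/A4 P1 -> D4/D4 P1 similar
  -> R7 @ bar 1 tick 0 v(1,): F4->B3 leap 6st
  -> R3 @ bar 2 tick 0 v(2, 3): G4 above E4
  -> R4 @ bar 2 tick 0 v(0, 1): E3/F4 m2 untreated
  -> R7 @ bar 2 tick 0 v(1,): B3->F4 leap 6st
  -> R3 @ bar 2 tick 1 v(2, 3): G4 above E4
  -> R3 @ bar 2 tick 2 v(2, 3): G4 above E4
  -> R3 @ bar 2 tick 3 v(2, 3): G4 above E4
  -> R3 @ bar 3 tick 0 v(2, 3): E4 above C4
  -> R4 @ bar 3 tick 0 v(0, 2): F3/E4 M7 untreated
  -> R3 @ bar 3 tick 1 v(2, 3): E4 above C4
  -> R3 @ bar 3 tick 2 v(2, 3): E4 above C4
  -> R3 @ bar 3 tick 3 v(2, 3): E4 above C4
  -> R8 @ bar 4 tick 0 v(0, 2): penult P8 not 3rd/6th
  -> R8 @ bar 4 tick 0 v(0, 3): penult P8 not 3rd/6th
  -> R1 @ bar 5 tick 0 v(2, 3): E4/E4 P1 -> A4/A4 P1 similar
  -> R2 @ bar 5 tick 0 v(0, 1): E3/C4 m6 -> F3/F4 P8 similar
  -> R6 @ bar 5 tick 3 v(0, 2): closes on M3
  -> R6 @ bar 5 tick 3 v(0, 3): closes on M3

(0, 0, R5, (0, 2))
(0, 0, R5, (0, 3))
(1, 0, R1, (2, 3))
(1, 0, R7, (1,))
(2, 0, R3, (2, 3))
(2, 0, R4, (0, 1))
(2, 0, R7, (1,))
(2, 1, R3, (2, 3))
(2, 2, R3, (2, 3))
(2, 3, R3, (2, 3))
(3, 0, R3, (2, 3))
(3, 0, R4, (0, 2))
(3, 1, R3, (2, 3))
(3, 2, R3, (2, 3))
(3, 3, R3, (2, 3))
(4, 0, R8, (0, 2))
(4, 0, R8, (0, 3))
(5, 0, R1, (2, 3))
(5, 0, R2, (0, 1))
(5, 3, R6, (0, 2))
(5, 3, R6, (0, 3))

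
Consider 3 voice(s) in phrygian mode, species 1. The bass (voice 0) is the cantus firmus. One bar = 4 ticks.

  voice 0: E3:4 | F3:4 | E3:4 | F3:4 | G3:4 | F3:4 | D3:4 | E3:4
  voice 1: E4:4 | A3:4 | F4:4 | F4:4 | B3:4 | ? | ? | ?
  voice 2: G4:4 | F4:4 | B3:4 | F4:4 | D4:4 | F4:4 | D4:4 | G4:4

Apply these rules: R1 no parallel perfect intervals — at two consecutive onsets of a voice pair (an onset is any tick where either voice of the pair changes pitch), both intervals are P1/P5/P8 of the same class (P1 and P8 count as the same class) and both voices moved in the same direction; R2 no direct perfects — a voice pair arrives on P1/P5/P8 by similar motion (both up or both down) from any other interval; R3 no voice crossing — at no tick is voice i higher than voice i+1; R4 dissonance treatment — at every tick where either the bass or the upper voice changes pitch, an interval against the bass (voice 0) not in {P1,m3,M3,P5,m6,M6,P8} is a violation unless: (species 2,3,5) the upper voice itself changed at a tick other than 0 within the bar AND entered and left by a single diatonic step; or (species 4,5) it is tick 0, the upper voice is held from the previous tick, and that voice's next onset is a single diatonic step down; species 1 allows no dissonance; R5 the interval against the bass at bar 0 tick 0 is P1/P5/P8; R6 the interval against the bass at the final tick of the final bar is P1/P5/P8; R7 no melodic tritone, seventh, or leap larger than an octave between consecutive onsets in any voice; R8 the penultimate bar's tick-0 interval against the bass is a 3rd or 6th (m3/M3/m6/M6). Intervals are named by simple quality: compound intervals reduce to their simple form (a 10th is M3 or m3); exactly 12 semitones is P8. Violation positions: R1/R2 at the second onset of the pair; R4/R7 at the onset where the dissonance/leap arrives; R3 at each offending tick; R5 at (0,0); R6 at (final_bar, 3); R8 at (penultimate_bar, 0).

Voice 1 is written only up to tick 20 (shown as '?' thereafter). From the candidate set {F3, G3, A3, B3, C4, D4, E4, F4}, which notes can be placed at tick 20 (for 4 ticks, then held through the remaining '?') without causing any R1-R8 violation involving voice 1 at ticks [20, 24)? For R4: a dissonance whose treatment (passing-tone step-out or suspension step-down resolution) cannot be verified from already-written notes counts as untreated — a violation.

F3: violates R2,R7
G3: violates R4
A3: legal
B3: violates R4
C4: legal
D4: legal
E4: violates R4
F4: violates R2,R7

{A3, C4, D4}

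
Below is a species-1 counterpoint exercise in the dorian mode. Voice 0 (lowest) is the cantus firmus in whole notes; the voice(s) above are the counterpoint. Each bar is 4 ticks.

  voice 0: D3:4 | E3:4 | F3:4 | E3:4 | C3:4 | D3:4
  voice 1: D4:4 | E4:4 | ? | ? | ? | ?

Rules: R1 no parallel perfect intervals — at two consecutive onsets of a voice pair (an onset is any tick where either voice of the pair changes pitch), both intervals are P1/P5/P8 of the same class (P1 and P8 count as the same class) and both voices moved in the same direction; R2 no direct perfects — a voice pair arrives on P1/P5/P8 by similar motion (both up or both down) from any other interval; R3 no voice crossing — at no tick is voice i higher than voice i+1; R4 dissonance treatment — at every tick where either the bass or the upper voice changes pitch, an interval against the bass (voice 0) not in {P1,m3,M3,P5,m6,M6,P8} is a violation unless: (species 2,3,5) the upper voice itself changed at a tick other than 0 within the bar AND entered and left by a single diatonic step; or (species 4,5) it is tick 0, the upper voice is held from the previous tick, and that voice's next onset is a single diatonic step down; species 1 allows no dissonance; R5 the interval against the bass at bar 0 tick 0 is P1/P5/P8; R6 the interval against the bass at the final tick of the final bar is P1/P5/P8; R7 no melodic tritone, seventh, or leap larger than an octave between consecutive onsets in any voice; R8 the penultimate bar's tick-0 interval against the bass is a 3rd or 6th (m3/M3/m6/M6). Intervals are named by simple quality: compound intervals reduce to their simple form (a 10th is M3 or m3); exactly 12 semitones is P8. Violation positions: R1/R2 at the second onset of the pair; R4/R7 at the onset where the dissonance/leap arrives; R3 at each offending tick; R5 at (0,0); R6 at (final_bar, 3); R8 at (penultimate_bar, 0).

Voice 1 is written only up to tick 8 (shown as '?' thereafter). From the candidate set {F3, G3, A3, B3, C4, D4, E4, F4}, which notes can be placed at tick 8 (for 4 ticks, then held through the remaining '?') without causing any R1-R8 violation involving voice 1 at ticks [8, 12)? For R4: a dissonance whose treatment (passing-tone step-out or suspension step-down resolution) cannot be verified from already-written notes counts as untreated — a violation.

F3: violates R7
G3: violates R4
A3: legal
B3: violates R4
C4: legal
D4: legal
E4: violates R4
F4: violates R1

{A3, C4, D4}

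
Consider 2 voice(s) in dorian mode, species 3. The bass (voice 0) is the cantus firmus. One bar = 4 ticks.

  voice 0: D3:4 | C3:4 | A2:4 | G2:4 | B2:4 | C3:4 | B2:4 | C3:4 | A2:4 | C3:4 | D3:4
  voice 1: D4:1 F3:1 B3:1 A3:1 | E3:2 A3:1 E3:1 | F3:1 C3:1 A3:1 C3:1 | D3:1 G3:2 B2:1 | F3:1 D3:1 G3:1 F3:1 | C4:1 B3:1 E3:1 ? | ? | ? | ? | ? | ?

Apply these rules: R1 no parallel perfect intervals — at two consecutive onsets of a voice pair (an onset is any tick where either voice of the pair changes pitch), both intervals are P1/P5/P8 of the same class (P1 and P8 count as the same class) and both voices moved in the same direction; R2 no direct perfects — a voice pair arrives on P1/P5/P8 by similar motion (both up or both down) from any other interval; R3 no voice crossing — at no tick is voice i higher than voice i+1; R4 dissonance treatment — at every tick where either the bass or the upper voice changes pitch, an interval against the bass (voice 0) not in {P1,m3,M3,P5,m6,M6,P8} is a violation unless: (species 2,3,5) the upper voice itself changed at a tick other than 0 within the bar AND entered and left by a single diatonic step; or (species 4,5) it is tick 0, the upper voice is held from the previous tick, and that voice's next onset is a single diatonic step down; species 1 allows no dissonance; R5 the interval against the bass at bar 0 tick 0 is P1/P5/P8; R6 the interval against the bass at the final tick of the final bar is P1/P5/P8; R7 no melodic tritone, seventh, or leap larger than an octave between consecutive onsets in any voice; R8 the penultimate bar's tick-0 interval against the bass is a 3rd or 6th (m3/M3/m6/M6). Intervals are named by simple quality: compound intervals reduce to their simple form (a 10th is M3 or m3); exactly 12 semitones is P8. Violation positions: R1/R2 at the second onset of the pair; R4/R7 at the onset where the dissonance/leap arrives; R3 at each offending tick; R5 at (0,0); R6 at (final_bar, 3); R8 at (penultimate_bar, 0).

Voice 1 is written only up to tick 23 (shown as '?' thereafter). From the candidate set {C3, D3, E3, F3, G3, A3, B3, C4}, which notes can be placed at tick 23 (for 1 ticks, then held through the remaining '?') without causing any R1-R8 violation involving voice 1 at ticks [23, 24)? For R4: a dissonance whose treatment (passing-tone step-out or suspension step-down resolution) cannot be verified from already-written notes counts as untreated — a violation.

{A3, C3, C4, E3, G3}

C3: legal
D3: violates R4
E3: legal
F3: violates R4
G3: legal
A3: legal
B3: violates R4
C4: legal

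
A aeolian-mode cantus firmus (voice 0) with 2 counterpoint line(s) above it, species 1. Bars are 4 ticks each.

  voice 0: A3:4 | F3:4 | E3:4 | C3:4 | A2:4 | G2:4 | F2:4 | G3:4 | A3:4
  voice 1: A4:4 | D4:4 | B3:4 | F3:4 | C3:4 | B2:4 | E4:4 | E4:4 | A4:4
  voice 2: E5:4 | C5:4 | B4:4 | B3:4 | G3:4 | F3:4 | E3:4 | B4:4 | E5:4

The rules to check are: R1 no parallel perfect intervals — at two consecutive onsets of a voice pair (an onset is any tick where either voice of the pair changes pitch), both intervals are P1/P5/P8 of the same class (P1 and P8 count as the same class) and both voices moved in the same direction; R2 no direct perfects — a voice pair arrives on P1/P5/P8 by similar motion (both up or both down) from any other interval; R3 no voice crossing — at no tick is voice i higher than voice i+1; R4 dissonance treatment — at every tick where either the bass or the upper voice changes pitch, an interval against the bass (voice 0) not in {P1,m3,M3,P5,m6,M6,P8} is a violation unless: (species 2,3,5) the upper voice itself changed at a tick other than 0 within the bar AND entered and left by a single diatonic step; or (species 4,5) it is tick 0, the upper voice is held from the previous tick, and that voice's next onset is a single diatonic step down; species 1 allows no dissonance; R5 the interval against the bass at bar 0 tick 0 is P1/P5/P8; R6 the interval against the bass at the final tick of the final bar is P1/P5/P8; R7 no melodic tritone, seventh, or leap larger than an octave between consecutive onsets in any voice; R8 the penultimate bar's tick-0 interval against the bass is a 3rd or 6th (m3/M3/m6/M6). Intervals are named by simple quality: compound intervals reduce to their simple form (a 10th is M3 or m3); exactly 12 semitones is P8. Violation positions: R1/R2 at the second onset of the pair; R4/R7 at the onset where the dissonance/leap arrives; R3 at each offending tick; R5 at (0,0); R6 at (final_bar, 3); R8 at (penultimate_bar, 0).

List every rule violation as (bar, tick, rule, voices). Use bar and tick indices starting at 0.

bar 0: v0=A3 v1=A4 v2=E5 downbeat P5
bar 1: v0=F3 v1=D4 v2=C5 downbeat P5
bar 2: v0=E3 v1=B3 v2=B4 downbeat P5
bar 3: v0=C3 v1=F3 v2=B3 downbeat M7
bar 4: v0=A2 v1=C3 v2=G3 downbeat m7
bar 5: v0=G2 v1=B2 v2=F3 downbeat m7
bar 6: v0=F2 v1=E4 v2=E3 downbeat M7
bar 7: v0=G3 v1=E4 v2=B4 downbeat M3
bar 8: v0=A3 v1=A4 v2=E5 downbeat P5
  -> R1 @ bar 1 tick 0 v(0, 2): A3/E5 P5 -> F3/C5 P5 similar
  -> R1 @ bar 2 tick 0 v(0, 2): F3/C5 P5 -> E3/B4 P5 similar
  -> R2 @ bar 2 tick 0 v(0, 1): F3/D4 M6 -> E3/B3 P5 similar
  -> R2 @ bar 2 tick 0 v(1, 2): D4/C5 m7 -> B3/B4 P8 similar
  -> R4 @ bar 3 tick 0 v(0, 1): C3/F3 P4 untreated
  -> R4 @ bar 3 tick 0 v(0, 2): C3/B3 M7 untreated
  -> R7 @ bar 3 tick 0 v(1,): B3->F3 leap 6st
  -> R2 @ bar 4 tick 0 v(1, 2): F3/B3 TT -> C3/G3 P5 similar
  -> R4 @ bar 4 tick 0 v(0, 2): A2/G3 m7 untreated
  -> R4 @ bar 5 tick 0 v(0, 2): G2/F3 m7 untreated
  -> R3 @ bar 6 tick 0 v(1, 2): E4 above E3
  -> R4 @ bar 6 tick 0 v(0, 1): F2/E4 M7 untreated
  -> R4 @ bar 6 tick 0 v(0, 2): F2/E3 M7 untreated
  -> R7 @ bar 6 tick 0 v(1,): B2->E4 leap 17st
  -> R3 @ bar 6 tick 1 v(1, 2): E4 above E3
  -> R3 @ bar 6 tick 2 v(1, 2): E4 above E3
  -> R3 @ bar 6 tick 3 v(1, 2): E4 above E3
  -> R7 @ bar 7 tick 0 v(0,): F2->G3 leap 14st
  -> R7 @ bar 7 tick 0 v(2,): E3->B4 leap 19st
  -> R1 @ bar 8 tick 0 v(1, 2): E4/B4 P5 -> A4/E5 P5 similar
  -> R2 @ bar 8 tick 0 v(0, 1): G3/E4 M6 -> A3/A4 P8 similar
  -> R2 @ bar 8 tick 0 v(0, 2): G3/B4 M3 -> A3/E5 P5 similar

(1, 0, R1, (0, 2))
(2, 0, R1, (0, 2))
(2, 0, R2, (0, 1))
(2, 0, R2, (1, 2))
(3, 0, R4, (0, 1))
(3, 0, R4, (0, 2))
(3, 0, R7, (1,))
(4, 0, R2, (1, 2))
(4, 0, R4, (0, 2))
(5, 0, R4, (0, 2))
(6, 0, R3, (1, 2))
(6, 0, R4, (0, 1))
(6, 0, R4, (0, 2))
(6, 0, R7, (1,))
(6, 1, R3, (1, 2))
(6, 2, R3, (1, 2))
(6, 3, R3, (1, 2))
(7, 0, R7, (0,))
(7, 0, R7, (2,))
(8, 0, R1, (1, 2))
(8, 0, R2, (0, 1))
(8, 0, R2, (0, 2))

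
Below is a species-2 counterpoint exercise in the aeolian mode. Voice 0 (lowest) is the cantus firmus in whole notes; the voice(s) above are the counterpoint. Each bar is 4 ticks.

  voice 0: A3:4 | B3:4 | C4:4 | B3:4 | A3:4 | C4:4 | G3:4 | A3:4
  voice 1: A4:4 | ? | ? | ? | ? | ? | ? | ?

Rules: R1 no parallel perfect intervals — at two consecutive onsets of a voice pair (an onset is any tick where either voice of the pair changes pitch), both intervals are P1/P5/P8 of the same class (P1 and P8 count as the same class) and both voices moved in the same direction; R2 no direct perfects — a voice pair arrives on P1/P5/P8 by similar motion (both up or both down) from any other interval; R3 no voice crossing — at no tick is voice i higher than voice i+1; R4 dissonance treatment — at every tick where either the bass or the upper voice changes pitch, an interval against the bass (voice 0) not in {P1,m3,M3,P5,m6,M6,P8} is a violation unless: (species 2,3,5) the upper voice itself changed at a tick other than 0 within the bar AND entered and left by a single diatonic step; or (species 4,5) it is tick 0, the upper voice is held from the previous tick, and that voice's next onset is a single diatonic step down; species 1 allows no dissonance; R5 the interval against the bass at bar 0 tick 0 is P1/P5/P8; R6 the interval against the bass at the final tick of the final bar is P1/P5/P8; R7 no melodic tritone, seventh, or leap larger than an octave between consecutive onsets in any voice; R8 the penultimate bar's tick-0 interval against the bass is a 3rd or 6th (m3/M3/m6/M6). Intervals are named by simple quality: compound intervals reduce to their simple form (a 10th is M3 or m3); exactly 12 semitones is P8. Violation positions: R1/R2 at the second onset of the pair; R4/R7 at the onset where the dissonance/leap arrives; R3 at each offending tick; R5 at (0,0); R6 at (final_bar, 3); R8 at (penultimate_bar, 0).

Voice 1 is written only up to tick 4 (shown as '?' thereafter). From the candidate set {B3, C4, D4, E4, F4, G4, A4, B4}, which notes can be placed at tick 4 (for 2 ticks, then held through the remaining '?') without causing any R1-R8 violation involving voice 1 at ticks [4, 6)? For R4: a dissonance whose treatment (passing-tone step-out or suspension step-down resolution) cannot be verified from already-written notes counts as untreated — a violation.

B3: violates R7
C4: violates R4
D4: legal
E4: violates R4
F4: violates R4
G4: legal
A4: violates R4
B4: violates R1

{D4, G4}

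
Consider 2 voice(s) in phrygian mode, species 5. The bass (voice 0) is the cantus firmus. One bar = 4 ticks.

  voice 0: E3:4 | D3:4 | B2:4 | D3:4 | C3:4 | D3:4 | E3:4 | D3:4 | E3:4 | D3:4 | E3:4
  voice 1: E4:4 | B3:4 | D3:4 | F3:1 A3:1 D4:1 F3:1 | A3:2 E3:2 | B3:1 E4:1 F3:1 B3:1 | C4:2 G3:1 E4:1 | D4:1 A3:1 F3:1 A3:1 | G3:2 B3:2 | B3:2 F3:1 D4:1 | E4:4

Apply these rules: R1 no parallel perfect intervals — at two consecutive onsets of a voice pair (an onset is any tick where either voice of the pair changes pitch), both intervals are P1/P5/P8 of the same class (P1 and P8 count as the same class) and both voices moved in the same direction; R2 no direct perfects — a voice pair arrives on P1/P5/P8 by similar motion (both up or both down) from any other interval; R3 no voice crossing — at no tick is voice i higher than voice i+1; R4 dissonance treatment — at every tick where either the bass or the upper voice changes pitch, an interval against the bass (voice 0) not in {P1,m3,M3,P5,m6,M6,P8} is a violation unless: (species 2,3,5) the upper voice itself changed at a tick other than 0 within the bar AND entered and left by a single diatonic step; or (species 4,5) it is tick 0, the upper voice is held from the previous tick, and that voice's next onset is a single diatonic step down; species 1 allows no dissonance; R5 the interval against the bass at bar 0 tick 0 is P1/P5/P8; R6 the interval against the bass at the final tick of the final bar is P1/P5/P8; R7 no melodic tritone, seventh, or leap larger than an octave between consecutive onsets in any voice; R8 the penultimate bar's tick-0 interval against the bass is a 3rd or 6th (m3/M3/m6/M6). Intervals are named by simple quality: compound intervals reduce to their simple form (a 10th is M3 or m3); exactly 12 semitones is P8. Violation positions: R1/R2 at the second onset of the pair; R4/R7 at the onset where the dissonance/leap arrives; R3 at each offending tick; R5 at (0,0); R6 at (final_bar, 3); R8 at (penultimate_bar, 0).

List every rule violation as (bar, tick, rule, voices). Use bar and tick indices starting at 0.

(5, 1, R4, (0, 1))
(5, 2, R7, (1,))
(5, 3, R7, (1,))
(7, 0, R1, (0, 1))
(9, 2, R7, (1,))
(10, 0, R1, (0, 1))

bar 0: v0=E3 v1=E4 downbeat P8
bar 1: v0=D3 v1=B3 downbeat M6
bar 2: v0=B2 v1=D3 downbeat m3
bar 3: v0=D3 v1=F3 downbeat m3
bar 4: v0=C3 v1=A3 downbeat M6
bar 5: v0=D3 v1=B3 downbeat M6
bar 6: v0=E3 v1=C4 downbeat m6
bar 7: v0=D3 v1=D4 downbeat P8
bar 8: v0=E3 v1=G3 downbeat m3
bar 9: v0=D3 v1=B3 downbeat M6
bar 10: v0=E3 v1=E4 downbeat P8
  -> R4 @ bar 5 tick 1 v(0, 1): D3/E4 M2 untreated
  -> R7 @ bar 5 tick 2 v(1,): E4->F3 leap 11st
  -> R7 @ bar 5 tick 3 v(1,): F3->B3 leap 6st
  -> R1 @ bar 7 tick 0 v(0, 1): E3/E4 P8 -> D3/D4 P8 similar
  -> R7 @ bar 9 tick 2 v(1,): B3->F3 leap 6st
  -> R1 @ bar 10 tick 0 v(0, 1): D3/D4 P8 -> E3/E4 P8 similar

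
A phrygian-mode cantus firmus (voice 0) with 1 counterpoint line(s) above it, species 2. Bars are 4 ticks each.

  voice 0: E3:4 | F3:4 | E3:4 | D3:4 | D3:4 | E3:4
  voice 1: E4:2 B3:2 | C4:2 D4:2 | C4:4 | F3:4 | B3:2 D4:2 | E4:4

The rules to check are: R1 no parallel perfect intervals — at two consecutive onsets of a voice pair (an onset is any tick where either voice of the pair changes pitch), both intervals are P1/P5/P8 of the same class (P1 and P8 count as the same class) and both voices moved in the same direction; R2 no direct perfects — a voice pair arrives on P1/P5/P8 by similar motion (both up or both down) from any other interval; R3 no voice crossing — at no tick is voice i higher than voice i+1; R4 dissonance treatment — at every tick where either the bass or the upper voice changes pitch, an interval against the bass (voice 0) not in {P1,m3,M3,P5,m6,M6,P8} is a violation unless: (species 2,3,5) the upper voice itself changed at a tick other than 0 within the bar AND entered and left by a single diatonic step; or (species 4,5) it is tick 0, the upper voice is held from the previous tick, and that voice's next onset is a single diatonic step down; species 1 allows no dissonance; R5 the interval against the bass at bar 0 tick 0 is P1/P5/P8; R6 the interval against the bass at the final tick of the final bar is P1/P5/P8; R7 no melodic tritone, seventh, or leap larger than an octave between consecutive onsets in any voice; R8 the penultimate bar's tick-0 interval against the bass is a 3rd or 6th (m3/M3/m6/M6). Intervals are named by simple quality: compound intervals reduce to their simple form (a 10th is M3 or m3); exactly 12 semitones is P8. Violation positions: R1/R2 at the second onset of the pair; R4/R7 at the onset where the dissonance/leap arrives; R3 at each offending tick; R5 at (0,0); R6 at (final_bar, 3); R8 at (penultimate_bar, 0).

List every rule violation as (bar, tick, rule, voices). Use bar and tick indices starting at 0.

(1, 0, R1, (0, 1))
(4, 0, R7, (1,))
(5, 0, R1, (0, 1))

bar 0: v0=E3 v1=E4 downbeat P8
bar 1: v0=F3 v1=C4 downbeat P5
bar 2: v0=E3 v1=C4 downbeat m6
bar 3: v0=D3 v1=F3 downbeat m3
bar 4: v0=D3 v1=B3 downbeat M6
bar 5: v0=E3 v1=E4 downbeat P8
  -> R1 @ bar 1 tick 0 v(0, 1): E3/B3 P5 -> F3/C4 P5 similar
  -> R7 @ bar 4 tick 0 v(1,): F3->B3 leap 6st
  -> R1 @ bar 5 tick 0 v(0, 1): D3/D4 P8 -> E3/E4 P8 similar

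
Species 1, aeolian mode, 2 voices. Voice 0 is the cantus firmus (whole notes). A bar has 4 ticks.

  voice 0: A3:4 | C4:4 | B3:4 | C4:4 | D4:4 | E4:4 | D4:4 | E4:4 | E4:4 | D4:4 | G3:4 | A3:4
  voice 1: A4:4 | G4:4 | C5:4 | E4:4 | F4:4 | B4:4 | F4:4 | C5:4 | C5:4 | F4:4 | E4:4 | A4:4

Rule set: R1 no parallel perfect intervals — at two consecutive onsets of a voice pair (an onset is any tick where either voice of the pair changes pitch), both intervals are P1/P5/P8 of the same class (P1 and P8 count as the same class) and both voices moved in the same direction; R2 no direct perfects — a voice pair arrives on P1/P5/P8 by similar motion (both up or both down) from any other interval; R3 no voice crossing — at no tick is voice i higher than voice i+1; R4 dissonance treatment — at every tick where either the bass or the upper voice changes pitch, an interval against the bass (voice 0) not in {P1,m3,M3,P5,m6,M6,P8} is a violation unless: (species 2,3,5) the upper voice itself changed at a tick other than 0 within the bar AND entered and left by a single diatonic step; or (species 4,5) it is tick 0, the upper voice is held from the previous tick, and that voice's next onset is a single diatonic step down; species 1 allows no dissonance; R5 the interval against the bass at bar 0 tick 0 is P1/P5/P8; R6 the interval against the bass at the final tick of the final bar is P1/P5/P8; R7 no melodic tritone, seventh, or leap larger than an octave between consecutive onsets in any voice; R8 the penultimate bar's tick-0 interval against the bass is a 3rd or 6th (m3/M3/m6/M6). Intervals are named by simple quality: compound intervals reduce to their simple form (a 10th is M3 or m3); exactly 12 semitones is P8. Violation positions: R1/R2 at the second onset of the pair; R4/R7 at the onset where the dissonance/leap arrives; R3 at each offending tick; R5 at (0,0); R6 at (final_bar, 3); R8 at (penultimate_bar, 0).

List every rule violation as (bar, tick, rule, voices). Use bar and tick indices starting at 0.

(2, 0, R4, (0, 1))
(5, 0, R2, (0, 1))
(5, 0, R7, (1,))
(6, 0, R7, (1,))
(11, 0, R2, (0, 1))

bar 0: v0=A3 v1=A4 downbeat P8
bar 1: v0=C4 v1=G4 downbeat P5
bar 2: v0=B3 v1=C5 downbeat m2
bar 3: v0=C4 v1=E4 downbeat M3
bar 4: v0=D4 v1=F4 downbeat m3
bar 5: v0=E4 v1=B4 downbeat P5
bar 6: v0=D4 v1=F4 downbeat m3
bar 7: v0=E4 v1=C5 downbeat m6
bar 8: v0=E4 v1=C5 downbeat m6
bar 9: v0=D4 v1=F4 downbeat m3
bar 10: v0=G3 v1=E4 downbeat M6
bar 11: v0=A3 v1=A4 downbeat P8
  -> R4 @ bar 2 tick 0 v(0, 1): B3/C5 m2 untreated
  -> R2 @ bar 5 tick 0 v(0, 1): D4/F4 m3 -> E4/B4 P5 similar
  -> R7 @ bar 5 tick 0 v(1,): F4->B4 leap 6st
  -> R7 @ bar 6 tick 0 v(1,): B4->F4 leap 6st
  -> R2 @ bar 11 tick 0 v(0, 1): G3/E4 M6 -> A3/A4 P8 similar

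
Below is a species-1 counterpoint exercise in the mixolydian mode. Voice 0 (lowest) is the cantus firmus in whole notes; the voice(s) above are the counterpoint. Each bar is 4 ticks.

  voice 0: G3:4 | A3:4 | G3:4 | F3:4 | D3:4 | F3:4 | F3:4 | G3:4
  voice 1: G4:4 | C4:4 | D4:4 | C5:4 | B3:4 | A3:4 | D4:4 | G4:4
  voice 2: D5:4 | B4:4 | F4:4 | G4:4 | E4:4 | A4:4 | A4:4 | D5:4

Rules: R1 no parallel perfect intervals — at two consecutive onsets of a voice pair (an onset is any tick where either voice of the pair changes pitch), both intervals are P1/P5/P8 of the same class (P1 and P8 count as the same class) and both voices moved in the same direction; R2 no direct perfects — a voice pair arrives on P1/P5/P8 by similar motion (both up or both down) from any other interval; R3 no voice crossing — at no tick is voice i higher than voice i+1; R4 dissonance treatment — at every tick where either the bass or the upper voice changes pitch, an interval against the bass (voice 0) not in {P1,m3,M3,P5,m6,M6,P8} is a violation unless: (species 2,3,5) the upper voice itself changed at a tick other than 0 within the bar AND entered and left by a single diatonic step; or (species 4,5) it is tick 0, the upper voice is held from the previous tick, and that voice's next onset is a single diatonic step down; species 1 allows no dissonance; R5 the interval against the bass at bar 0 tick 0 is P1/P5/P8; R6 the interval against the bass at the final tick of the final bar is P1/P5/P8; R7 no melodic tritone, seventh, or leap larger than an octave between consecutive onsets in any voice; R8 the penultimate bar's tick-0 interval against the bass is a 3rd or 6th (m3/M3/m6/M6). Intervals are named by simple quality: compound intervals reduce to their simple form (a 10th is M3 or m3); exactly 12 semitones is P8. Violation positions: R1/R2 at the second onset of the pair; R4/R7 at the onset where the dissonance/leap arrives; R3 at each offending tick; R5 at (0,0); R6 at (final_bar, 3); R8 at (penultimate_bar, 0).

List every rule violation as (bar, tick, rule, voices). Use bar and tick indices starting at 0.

bar 0: v0=G3 v1=G4 v2=D5 downbeat P5
bar 1: v0=A3 v1=C4 v2=B4 downbeat M2
bar 2: v0=G3 v1=D4 v2=F4 downbeat m7
bar 3: v0=F3 v1=C5 v2=G4 downbeat M2
bar 4: v0=D3 v1=B3 v2=E4 downbeat M2
bar 5: v0=F3 v1=A3 v2=A4 downbeat M3
bar 6: v0=F3 v1=D4 v2=A4 downbeat M3
bar 7: v0=G3 v1=G4 v2=D5 downbeat P5
  -> R4 @ bar 1 tick 0 v(0, 2): A3/B4 M2 untreated
  -> R4 @ bar 2 tick 0 v(0, 2): G3/F4 m7 untreated
  -> R7 @ bar 2 tick 0 v(2,): B4->F4 leap 6st
  -> R3 @ bar 3 tick 0 v(1, 2): C5 above G4
  -> R4 @ bar 3 tick 0 v(0, 2): F3/G4 M2 untreated
  -> R7 @ bar 3 tick 0 v(1,): D4->C5 leap 10st
  -> R3 @ bar 3 tick 1 v(1, 2): C5 above G4
  -> R3 @ bar 3 tick 2 v(1, 2): C5 above G4
  -> R3 @ bar 3 tick 3 v(1, 2): C5 above G4
  -> R4 @ bar 4 tick 0 v(0, 2): D3/E4 M2 untreated
  -> R7 @ bar 4 tick 0 v(1,): C5->B3 leap 13st
  -> R1 @ bar 7 tick 0 v(1, 2): D4/A4 P5 -> G4/D5 P5 similar
  -> R2 @ bar 7 tick 0 v(0, 1): F3/D4 M6 -> G3/G4 P8 similar
  -> R2 @ bar 7 tick 0 v(0, 2): F3/A4 M3 -> G3/D5 P5 similar

(1, 0, R4, (0, 2))
(2, 0, R4, (0, 2))
(2, 0, R7, (2,))
(3, 0, R3, (1, 2))
(3, 0, R4, (0, 2))
(3, 0, R7, (1,))
(3, 1, R3, (1, 2))
(3, 2, R3, (1, 2))
(3, 3, R3, (1, 2))
(4, 0, R4, (0, 2))
(4, 0, R7, (1,))
(7, 0, R1, (1, 2))
(7, 0, R2, (0, 1))
(7, 0, R2, (0, 2))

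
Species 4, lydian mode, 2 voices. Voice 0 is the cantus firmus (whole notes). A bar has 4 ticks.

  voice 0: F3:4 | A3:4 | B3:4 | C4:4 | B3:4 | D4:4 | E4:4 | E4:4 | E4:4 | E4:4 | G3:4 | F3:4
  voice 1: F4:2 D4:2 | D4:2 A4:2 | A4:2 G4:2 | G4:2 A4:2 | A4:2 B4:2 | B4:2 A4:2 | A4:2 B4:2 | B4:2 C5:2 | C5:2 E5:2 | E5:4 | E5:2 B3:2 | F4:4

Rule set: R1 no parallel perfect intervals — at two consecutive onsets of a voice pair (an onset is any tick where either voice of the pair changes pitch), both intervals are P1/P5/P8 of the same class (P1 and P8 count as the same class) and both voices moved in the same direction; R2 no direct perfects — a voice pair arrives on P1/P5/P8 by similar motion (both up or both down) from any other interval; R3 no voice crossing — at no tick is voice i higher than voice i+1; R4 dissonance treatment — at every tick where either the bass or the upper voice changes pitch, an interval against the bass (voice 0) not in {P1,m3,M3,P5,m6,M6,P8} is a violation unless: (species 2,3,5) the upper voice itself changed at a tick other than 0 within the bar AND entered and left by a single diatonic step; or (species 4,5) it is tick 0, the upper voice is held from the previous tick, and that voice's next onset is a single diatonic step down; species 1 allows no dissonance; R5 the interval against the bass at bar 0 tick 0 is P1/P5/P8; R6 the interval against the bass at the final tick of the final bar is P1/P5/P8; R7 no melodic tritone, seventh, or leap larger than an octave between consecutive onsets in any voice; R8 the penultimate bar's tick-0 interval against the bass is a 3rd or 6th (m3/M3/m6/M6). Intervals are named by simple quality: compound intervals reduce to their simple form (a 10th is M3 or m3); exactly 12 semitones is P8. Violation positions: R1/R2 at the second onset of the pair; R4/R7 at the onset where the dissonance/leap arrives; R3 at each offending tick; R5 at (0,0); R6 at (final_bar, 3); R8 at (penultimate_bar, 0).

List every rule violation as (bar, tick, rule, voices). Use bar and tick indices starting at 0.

bar 0: v0=F3 v1=F4 downbeat P8
bar 1: v0=A3 v1=D4 downbeat P4
bar 2: v0=B3 v1=A4 downbeat m7
bar 3: v0=C4 v1=G4 downbeat P5
bar 4: v0=B3 v1=A4 downbeat m7
bar 5: v0=D4 v1=B4 downbeat M6
bar 6: v0=E4 v1=A4 downbeat P4
bar 7: v0=E4 v1=B4 downbeat P5
bar 8: v0=E4 v1=C5 downbeat m6
bar 9: v0=E4 v1=E5 downbeat P8
bar 10: v0=G3 v1=E5 downbeat M6
bar 11: v0=F3 v1=F4 downbeat P8
  -> R4 @ bar 1 tick 0 v(0, 1): A3/D4 P4 untreated
  -> R4 @ bar 4 tick 0 v(0, 1): B3/A4 m7 untreated
  -> R4 @ bar 6 tick 0 v(0, 1): E4/A4 P4 untreated
  -> R7 @ bar 10 tick 2 v(1,): E5->B3 leap 17st
  -> R7 @ bar 11 tick 0 v(1,): B3->F4 leap 6st

(1, 0, R4, (0, 1))
(4, 0, R4, (0, 1))
(6, 0, R4, (0, 1))
(10, 2, R7, (1,))
(11, 0, R7, (1,))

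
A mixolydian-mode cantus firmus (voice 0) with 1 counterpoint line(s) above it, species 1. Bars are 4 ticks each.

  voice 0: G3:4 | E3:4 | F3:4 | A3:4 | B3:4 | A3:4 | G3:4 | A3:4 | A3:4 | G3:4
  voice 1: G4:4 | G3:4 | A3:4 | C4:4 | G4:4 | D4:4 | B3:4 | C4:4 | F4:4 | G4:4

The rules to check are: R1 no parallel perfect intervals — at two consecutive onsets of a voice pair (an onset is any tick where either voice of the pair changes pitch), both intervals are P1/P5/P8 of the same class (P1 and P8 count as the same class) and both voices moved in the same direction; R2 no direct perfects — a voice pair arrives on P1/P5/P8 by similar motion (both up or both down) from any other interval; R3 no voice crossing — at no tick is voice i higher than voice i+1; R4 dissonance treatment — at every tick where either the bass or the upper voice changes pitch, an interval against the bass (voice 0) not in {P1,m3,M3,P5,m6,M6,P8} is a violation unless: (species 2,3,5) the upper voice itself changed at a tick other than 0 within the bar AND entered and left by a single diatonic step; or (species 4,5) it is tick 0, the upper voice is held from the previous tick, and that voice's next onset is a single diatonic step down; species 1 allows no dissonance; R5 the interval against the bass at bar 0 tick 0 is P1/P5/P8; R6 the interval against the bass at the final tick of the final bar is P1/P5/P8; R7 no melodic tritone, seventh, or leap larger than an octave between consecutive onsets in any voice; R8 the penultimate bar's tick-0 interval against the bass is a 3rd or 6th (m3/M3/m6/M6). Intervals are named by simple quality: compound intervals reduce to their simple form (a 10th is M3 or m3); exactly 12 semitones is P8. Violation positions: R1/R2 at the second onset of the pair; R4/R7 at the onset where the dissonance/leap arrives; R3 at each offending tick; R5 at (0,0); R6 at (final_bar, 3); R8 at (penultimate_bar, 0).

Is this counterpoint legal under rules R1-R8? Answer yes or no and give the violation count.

bar 0: v0=G3 v1=G4 (P8)
bar 1: v0=E3 v1=G3 (m3)
bar 2: v0=F3 v1=A3 (M3)
bar 3: v0=A3 v1=C4 (m3)
bar 4: v0=B3 v1=G4 (m6)
bar 5: v0=A3 v1=D4 (P4)
bar 6: v0=G3 v1=B3 (M3)
bar 7: v0=A3 v1=C4 (m3)
bar 8: v0=A3 v1=F4 (m6)
bar 9: v0=G3 v1=G4 (P8)
  R4 @ bar5.0: A3/D4 P4 untreated

No (1 violations)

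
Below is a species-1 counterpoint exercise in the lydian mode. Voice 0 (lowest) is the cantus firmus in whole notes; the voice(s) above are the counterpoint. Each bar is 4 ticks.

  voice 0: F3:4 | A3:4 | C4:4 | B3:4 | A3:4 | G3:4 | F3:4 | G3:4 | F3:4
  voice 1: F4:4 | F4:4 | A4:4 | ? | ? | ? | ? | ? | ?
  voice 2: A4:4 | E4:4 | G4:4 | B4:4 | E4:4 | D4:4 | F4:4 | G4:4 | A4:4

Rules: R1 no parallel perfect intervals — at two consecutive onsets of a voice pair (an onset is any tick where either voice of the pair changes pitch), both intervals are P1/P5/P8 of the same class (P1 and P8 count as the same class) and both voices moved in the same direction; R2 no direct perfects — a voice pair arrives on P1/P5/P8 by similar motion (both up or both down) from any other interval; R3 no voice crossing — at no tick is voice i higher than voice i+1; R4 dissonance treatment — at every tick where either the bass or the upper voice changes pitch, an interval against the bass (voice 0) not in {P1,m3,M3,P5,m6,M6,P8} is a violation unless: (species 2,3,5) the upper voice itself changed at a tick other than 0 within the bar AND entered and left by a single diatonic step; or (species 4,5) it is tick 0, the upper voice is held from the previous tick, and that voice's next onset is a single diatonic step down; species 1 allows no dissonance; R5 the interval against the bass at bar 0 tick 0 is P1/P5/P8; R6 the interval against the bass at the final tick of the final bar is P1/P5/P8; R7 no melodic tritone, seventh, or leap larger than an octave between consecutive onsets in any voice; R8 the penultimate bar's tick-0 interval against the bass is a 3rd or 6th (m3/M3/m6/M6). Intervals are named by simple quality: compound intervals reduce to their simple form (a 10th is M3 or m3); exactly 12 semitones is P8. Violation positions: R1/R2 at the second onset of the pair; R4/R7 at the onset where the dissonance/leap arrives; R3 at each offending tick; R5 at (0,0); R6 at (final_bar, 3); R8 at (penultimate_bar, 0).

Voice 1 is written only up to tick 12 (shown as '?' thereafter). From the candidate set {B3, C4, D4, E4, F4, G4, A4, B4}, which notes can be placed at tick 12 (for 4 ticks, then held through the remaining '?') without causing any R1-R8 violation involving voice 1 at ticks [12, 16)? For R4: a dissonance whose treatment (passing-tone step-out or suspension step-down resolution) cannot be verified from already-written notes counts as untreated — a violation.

{D4, G4}

B3: violates R2,R7
C4: violates R4
D4: legal
E4: violates R4
F4: violates R4
G4: legal
A4: violates R4
B4: violates R2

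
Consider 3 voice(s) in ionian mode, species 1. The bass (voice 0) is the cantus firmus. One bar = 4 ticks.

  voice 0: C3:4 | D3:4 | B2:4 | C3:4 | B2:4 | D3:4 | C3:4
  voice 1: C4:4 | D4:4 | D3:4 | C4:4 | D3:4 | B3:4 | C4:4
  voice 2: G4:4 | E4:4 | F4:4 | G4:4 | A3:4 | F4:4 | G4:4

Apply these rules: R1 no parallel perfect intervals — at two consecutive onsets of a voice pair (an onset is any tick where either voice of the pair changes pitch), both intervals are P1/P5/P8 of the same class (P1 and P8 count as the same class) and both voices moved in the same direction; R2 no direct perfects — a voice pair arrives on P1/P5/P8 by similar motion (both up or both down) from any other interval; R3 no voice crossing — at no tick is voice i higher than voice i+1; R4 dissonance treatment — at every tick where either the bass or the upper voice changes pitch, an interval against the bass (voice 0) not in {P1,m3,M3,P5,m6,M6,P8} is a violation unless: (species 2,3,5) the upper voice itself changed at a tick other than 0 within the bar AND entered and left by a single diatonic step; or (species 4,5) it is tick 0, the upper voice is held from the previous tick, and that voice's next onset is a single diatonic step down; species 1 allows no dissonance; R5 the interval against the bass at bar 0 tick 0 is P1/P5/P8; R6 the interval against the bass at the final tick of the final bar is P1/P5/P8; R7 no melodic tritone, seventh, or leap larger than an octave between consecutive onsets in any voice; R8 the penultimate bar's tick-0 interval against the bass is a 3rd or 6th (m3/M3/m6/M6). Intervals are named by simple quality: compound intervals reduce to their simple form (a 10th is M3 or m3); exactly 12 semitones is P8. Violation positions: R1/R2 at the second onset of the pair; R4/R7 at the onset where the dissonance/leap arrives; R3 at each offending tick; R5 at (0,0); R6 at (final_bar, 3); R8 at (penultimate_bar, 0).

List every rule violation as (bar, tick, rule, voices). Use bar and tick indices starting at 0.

(1, 0, R1, (0, 1))
(1, 0, R4, (0, 2))
(2, 0, R4, (0, 2))
(3, 0, R2, (0, 1))
(3, 0, R2, (0, 2))
(3, 0, R2, (1, 2))
(3, 0, R7, (1,))
(4, 0, R1, (1, 2))
(4, 0, R4, (0, 2))
(4, 0, R7, (1,))
(4, 0, R7, (2,))
(6, 0, R2, (1, 2))

bar 0: v0=C3 v1=C4 v2=G4 downbeat P5
bar 1: v0=D3 v1=D4 v2=E4 downbeat M2
bar 2: v0=B2 v1=D3 v2=F4 downbeat TT
bar 3: v0=C3 v1=C4 v2=G4 downbeat P5
bar 4: v0=B2 v1=D3 v2=A3 downbeat m7
bar 5: v0=D3 v1=B3 v2=F4 downbeat m3
bar 6: v0=C3 v1=C4 v2=G4 downbeat P5
  -> R1 @ bar 1 tick 0 v(0, 1): C3/C4 P8 -> D3/D4 P8 similar
  -> R4 @ bar 1 tick 0 v(0, 2): D3/E4 M2 untreated
  -> R4 @ bar 2 tick 0 v(0, 2): B2/F4 TT untreated
  -> R2 @ bar 3 tick 0 v(0, 1): B2/D3 m3 -> C3/C4 P8 similar
  -> R2 @ bar 3 tick 0 v(0, 2): B2/F4 TT -> C3/G4 P5 similar
  -> R2 @ bar 3 tick 0 v(1, 2): D3/F4 m3 -> C4/G4 P5 similar
  -> R7 @ bar 3 tick 0 v(1,): D3->C4 leap 10st
  -> R1 @ bar 4 tick 0 v(1, 2): C4/G4 P5 -> D3/A3 P5 similar
  -> R4 @ bar 4 tick 0 v(0, 2): B2/A3 m7 untreated
  -> R7 @ bar 4 tick 0 v(1,): C4->D3 leap 10st
  -> R7 @ bar 4 tick 0 v(2,): G4->A3 leap 10st
  -> R2 @ bar 6 tick 0 v(1, 2): B3/F4 TT -> C4/G4 P5 similar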